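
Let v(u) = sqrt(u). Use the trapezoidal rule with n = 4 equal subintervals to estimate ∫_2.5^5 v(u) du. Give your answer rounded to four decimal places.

4.8153

Δu = (5 − 2.5)/4 = 0.625.
v(2.5) ≈ 1.5811, v(3.125) ≈ 1.7678, v(3.75) ≈ 1.9365, v(4.375) ≈ 2.0917, v(5) ≈ 2.2361.
T_4 = (Δu/2)·[v(u_0) + 2v(u_1) + 2v(u_2) + 2v(u_3) + v(u_4)].
Sum ≈ 4.8153.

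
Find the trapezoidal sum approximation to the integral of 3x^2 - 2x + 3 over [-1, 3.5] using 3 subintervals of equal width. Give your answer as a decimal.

51.1875

Δx = (3.5 − (-1))/3 = 1.5.
f(-1) = 8, f(0.5) = 2.75, f(2) = 11, f(3.5) = 32.75.
T_3 = (Δx/2)·[f(x_0) + 2f(x_1) + 2f(x_2) + f(x_3)].
Sum = 51.1875.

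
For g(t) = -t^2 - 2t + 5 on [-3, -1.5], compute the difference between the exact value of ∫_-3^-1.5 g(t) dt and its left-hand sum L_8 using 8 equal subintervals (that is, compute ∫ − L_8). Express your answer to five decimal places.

0.36035

Exact integral: ∫_-3^-1.5 g(t) dt = 6.375.
L_8 ≈ 6.0146484.
Error ≈ 6.375 − 6.0146484 ≈ 0.36035.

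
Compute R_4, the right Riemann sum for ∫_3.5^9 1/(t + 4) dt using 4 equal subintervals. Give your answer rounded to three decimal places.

Δt = (9 − 3.5)/4 = 1.375.
Right endpoints: 4.875, 6.25, 7.625, 9.
f(4.875) = 8/71, f(6.25) = 4/41, f(7.625) = 8/93, f(9) = 1/13.
Sum = Δt · [f(4.875) + f(6.25) + f(7.625) + f(9)].
Sum ≈ 0.513.

0.513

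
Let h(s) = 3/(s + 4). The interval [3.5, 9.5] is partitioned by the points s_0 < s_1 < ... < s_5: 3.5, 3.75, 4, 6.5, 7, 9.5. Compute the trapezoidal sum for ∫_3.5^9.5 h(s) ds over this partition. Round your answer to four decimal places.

1.7778

Subinterval widths: 0.25, 0.25, 2.5, 0.5, 2.5.
h(3.5) = 0.4, h(3.75) = 12/31, h(4) = 0.375, h(6.5) = 2/7, h(7) = 3/11, h(9.5) = 2/9.
On each subinterval the trapezoid contributes (Δs_i/2)·[h(s_{i-1}) + h(s_i)].
Sum ≈ 1.7778.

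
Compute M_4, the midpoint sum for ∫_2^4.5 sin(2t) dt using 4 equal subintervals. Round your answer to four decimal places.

Δt = (4.5 − 2)/4 = 0.625.
Midpoints: 2.3125, 2.9375, 3.5625, 4.1875.
f(2.3125) ≈ -0.9962, f(2.9375) ≈ -0.3969, f(3.5625) ≈ 0.7459, f(4.1875) ≈ 0.8673.
Sum = Δt · [f(2.3125) + f(2.9375) + f(3.5625) + f(4.1875)].
Sum ≈ 0.1375.

0.1375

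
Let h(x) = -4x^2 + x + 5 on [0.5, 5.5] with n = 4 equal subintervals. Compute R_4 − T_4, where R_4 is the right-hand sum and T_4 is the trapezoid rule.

-71.875

R_4 = -258.75.
T_4 = -186.875.
R_4 − T_4 = -71.875.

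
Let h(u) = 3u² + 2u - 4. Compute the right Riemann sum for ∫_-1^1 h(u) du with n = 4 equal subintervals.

-4.75

Δu = (1 − (-1))/4 = 0.5.
Right endpoints: -0.5, 0, 0.5, 1.
h(-0.5) = -4.25, h(0) = -4, h(0.5) = -2.25, h(1) = 1.
Sum = Δu · [h(-0.5) + h(0) + h(0.5) + h(1)].
Sum = -4.75.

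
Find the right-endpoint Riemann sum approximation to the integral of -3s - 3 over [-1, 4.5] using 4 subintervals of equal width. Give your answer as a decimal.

Δs = (4.5 − (-1))/4 = 1.375.
Right endpoints: 0.375, 1.75, 3.125, 4.5.
f(0.375) = -4.125, f(1.75) = -8.25, f(3.125) = -12.375, f(4.5) = -16.5.
Sum = Δs · [f(0.375) + f(1.75) + f(3.125) + f(4.5)].
Sum = -56.71875.

-56.71875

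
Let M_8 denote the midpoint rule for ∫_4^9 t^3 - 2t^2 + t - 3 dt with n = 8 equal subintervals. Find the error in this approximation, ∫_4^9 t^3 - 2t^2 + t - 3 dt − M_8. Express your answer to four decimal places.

2.8483

Exact integral: ∫_4^9 f(t) dt ≈ 1150.416667.
M_8 ≈ 1147.568359.
Error ≈ 1150.416667 − 1147.568359 ≈ 2.8483.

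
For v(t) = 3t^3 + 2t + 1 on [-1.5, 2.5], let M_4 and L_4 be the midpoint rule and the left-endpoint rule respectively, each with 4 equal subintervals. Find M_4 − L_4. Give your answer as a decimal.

28

M_4 = 32.
L_4 = 4.
M_4 − L_4 = 28.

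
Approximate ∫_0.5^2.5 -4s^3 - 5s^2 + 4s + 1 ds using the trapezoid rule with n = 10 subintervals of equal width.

-51.14

Δs = (2.5 − 0.5)/10 = 0.2.
f(0.5) = 1.25, f(0.7) = -0.022, f(0.9) = -2.366, f(1.1) = -5.974, f(1.3) = -11.038, f(1.5) = -17.75, f(1.7) = -26.302, f(1.9) = -36.886, f(2.1) = -49.694, f(2.3) = -64.918, f(2.5) = -82.75.
T_10 = (Δs/2)·[f(s_0) + 2f(s_1) + ... + 2f(s_{9}) + f(s_10)].
Sum = -51.14.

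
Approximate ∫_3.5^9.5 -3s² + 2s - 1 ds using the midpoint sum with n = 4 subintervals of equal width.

-739.125

Δs = (9.5 − 3.5)/4 = 1.5.
Midpoints: 4.25, 5.75, 7.25, 8.75.
f(4.25) = -46.6875, f(5.75) = -88.6875, f(7.25) = -144.1875, f(8.75) = -213.1875.
Sum = Δs · [f(4.25) + f(5.75) + f(7.25) + f(8.75)].
Sum = -739.125.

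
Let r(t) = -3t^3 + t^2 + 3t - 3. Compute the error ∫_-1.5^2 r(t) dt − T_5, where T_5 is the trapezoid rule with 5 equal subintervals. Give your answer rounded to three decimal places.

0.357

Exact integral: ∫_-1.5^2 r(t) dt ≈ -12.28646.
T_5 = -12.64375.
Error ≈ -12.28646 − (-12.64375) ≈ 0.357.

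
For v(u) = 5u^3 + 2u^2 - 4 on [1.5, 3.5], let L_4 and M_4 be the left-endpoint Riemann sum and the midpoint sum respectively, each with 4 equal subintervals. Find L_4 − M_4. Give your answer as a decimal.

-49.4375

L_4 = 148.5.
M_4 = 197.9375.
L_4 − M_4 = -49.4375.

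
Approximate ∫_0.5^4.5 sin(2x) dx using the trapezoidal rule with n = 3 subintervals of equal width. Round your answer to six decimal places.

Δx = (4.5 − 0.5)/3 = 4/3.
f(0.5) ≈ 0.841471, f(11/6) ≈ -0.501277, f(19/6) ≈ 0.050127, f(4.5) ≈ 0.412118.
T_3 = (Δx/2)·[f(x_0) + 2f(x_1) + 2f(x_2) + f(x_3)].
Sum ≈ 0.234193.

0.234193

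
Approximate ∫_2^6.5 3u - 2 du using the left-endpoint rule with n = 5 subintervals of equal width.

42.3

Δu = (6.5 − 2)/5 = 0.9.
Left endpoints: 2, 2.9, 3.8, 4.7, 5.6.
f(2) = 4, f(2.9) = 6.7, f(3.8) = 9.4, f(4.7) = 12.1, f(5.6) = 14.8.
Sum = Δu · [f(2) + f(2.9) + f(3.8) + f(4.7) + f(5.6)].
Sum = 42.3.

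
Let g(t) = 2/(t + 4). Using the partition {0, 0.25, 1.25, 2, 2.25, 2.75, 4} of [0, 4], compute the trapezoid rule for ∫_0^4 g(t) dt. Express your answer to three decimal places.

1.392

Subinterval widths: 0.25, 1, 0.75, 0.25, 0.5, 1.25.
g(0) = 0.5, g(0.25) = 8/17, g(1.25) = 8/21, g(2) = 1/3, g(2.25) = 0.32, g(2.75) = 8/27, g(4) = 0.25.
On each subinterval the trapezoid contributes (Δt_i/2)·[g(t_{i-1}) + g(t_i)].
Sum ≈ 1.392.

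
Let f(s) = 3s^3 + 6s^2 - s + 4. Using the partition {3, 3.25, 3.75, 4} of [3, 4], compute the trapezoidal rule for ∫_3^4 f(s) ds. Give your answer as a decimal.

206.7265625

Subinterval widths: 0.25, 0.5, 0.25.
f(3) = 136, f(3.25) = 167.109375, f(3.75) = 242.828125, f(4) = 288.
On each subinterval the trapezoid contributes (Δs_i/2)·[f(s_{i-1}) + f(s_i)].
Sum = 206.7265625.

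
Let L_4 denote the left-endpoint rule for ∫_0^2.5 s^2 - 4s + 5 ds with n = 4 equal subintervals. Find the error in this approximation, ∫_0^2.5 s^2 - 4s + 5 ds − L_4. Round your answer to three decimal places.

Exact integral: ∫_0^2.5 f(s) ds ≈ 5.20833.
L_4 = 6.54296875.
Error ≈ 5.20833 − 6.54296875 ≈ -1.335.

-1.335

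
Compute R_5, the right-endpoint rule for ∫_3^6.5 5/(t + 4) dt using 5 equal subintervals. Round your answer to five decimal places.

Δt = (6.5 − 3)/5 = 0.7.
Right endpoints: 3.7, 4.4, 5.1, 5.8, 6.5.
f(3.7) = 50/77, f(4.4) = 25/42, f(5.1) = 50/91, f(5.8) = 25/49, f(6.5) = 10/21.
Sum = Δt · [f(3.7) + f(4.4) + f(5.1) + f(5.8) + f(6.5)].
Sum ≈ 1.94630.

1.94630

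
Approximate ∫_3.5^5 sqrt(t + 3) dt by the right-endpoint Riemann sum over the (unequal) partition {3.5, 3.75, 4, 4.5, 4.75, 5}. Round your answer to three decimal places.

4.083

Subinterval widths: 0.25, 0.25, 0.5, 0.25, 0.25.
Right endpoints: 3.75, 4, 4.5, 4.75, 5.
f(3.75) ≈ 2.598, f(4) ≈ 2.646, f(4.5) ≈ 2.739, f(4.75) ≈ 2.784, f(5) ≈ 2.828.
Sum = Σ Δt_i · f(t_i).
Sum ≈ 4.083.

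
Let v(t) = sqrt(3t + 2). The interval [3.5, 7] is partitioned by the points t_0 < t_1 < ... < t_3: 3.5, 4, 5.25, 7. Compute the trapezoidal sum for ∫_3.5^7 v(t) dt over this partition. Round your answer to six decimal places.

14.673799

Subinterval widths: 0.5, 1.25, 1.75.
v(3.5) ≈ 3.535534, v(4) ≈ 3.741657, v(5.25) ≈ 4.213075, v(7) ≈ 4.795832.
On each subinterval the trapezoid contributes (Δt_i/2)·[v(t_{i-1}) + v(t_i)].
Sum ≈ 14.673799.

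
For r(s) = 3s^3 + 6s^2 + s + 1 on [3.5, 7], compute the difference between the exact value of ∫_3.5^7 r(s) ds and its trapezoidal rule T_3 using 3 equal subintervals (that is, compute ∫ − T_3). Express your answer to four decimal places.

-42.2795

Exact integral: ∫_3.5^7 r(s) ds = 2310.328125.
T_3 ≈ 2352.607639.
Error ≈ 2310.328125 − 2352.607639 ≈ -42.2795.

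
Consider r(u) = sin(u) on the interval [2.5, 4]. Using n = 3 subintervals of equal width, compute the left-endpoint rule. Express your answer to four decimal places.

Δu = (4 − 2.5)/3 = 0.5.
Left endpoints: 2.5, 3, 3.5.
r(2.5) ≈ 0.5985, r(3) ≈ 0.1411, r(3.5) ≈ -0.3508.
Sum = Δu · [r(2.5) + r(3) + r(3.5)].
Sum ≈ 0.1944.

0.1944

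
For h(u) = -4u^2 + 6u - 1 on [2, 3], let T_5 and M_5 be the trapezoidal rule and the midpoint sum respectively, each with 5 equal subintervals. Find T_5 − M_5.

-0.04

T_5 = -11.36.
M_5 = -11.32.
T_5 − M_5 = -0.04.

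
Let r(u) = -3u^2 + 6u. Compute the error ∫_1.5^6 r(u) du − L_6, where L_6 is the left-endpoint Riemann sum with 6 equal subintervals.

Exact integral: ∫_1.5^6 r(u) du = -111.375.
L_6 = -84.796875.
Error = -111.375 − (-84.796875) = -26.578125.

-26.578125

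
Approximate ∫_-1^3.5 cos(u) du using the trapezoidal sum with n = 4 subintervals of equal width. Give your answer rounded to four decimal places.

Δu = (3.5 − (-1))/4 = 1.125.
f(-1) ≈ 0.5403, f(0.125) ≈ 0.9922, f(1.25) ≈ 0.3153, f(2.375) ≈ -0.7203, f(3.5) ≈ -0.9365.
T_4 = (Δu/2)·[f(u_0) + 2f(u_1) + 2f(u_2) + 2f(u_3) + f(u_4)].
Sum ≈ 0.4378.

0.4378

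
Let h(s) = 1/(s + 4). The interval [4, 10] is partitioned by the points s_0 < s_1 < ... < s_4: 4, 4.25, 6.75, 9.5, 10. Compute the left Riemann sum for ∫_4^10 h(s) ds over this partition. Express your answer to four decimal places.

Subinterval widths: 0.25, 2.5, 2.75, 0.5.
Left endpoints: 4, 4.25, 6.75, 9.5.
h(4) = 0.125, h(4.25) = 4/33, h(6.75) = 4/43, h(9.5) = 2/27.
Sum = Σ Δs_i · h(s_i).
Sum ≈ 0.6271.

0.6271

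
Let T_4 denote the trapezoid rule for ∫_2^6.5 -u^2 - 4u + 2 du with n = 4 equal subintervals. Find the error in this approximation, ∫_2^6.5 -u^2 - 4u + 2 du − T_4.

Exact integral: ∫_2^6.5 f(u) du = -156.375.
T_4 = -157.32421875.
Error = -156.375 − (-157.32421875) = 0.94921875.

0.94921875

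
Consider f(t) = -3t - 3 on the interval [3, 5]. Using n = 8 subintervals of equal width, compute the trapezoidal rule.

Δt = (5 − 3)/8 = 0.25.
f(3) = -12, f(3.25) = -12.75, f(3.5) = -13.5, f(3.75) = -14.25, f(4) = -15, f(4.25) = -15.75, f(4.5) = -16.5, f(4.75) = -17.25, f(5) = -18.
T_8 = (Δt/2)·[f(t_0) + 2f(t_1) + ... + 2f(t_{7}) + f(t_8)].
Sum = -30.

-30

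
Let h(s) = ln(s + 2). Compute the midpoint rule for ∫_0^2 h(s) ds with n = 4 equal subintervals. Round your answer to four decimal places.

Δs = (2 − 0)/4 = 0.5.
Midpoints: 0.25, 0.75, 1.25, 1.75.
h(0.25) ≈ 0.8109, h(0.75) ≈ 1.0116, h(1.25) ≈ 1.1787, h(1.75) ≈ 1.3218.
Sum = Δs · [h(0.25) + h(0.75) + h(1.25) + h(1.75)].
Sum ≈ 2.1615.

2.1615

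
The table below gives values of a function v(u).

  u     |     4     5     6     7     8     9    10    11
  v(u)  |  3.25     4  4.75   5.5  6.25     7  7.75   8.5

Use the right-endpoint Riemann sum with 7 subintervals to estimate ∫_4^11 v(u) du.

43.75

Δu = 1.
Sum = 1·[4 + 4.75 + 5.5 + 6.25 + 7 + 7.75 + 8.5] = 43.75.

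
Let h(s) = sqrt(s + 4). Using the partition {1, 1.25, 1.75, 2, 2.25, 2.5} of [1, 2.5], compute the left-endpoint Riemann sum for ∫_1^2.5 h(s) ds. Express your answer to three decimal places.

Subinterval widths: 0.25, 0.5, 0.25, 0.25, 0.25.
Left endpoints: 1, 1.25, 1.75, 2, 2.25.
h(1) ≈ 2.236, h(1.25) ≈ 2.291, h(1.75) ≈ 2.398, h(2) ≈ 2.449, h(2.25) ≈ 2.500.
Sum = Σ Δs_i · h(s_i).
Sum ≈ 3.542.

3.542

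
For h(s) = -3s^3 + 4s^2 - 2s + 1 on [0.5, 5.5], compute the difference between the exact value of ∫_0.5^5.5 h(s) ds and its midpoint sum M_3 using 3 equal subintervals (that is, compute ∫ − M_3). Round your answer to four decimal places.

-26.6204

Exact integral: ∫_0.5^5.5 h(s) ds ≈ -489.583333.
M_3 ≈ -462.962963.
Error ≈ -489.583333 − (-462.962963) ≈ -26.6204.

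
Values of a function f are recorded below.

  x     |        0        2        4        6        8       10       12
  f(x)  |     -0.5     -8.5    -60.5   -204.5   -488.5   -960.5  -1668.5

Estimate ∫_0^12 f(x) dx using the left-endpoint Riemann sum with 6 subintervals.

-3446

Δx = 2.
Sum = 2·[(-0.5) + (-8.5) + (-60.5) + (-204.5) + (-488.5) + (-960.5)] = -3446.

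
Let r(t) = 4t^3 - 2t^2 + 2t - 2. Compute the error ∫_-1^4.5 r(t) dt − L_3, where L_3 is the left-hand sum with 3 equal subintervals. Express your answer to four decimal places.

Exact integral: ∫_-1^4.5 r(t) dt ≈ 355.895833.
L_3 ≈ 101.851852.
Error ≈ 355.895833 − 101.851852 ≈ 254.0440.

254.0440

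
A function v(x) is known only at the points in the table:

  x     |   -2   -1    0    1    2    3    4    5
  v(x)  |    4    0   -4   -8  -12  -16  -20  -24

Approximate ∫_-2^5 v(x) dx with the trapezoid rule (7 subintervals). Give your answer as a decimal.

Δx = 1.
T_7 = (1/2)·[4 + 2·0 + 2·(-4) + 2·(-8) + 2·(-12) + 2·(-16) + 2·(-20) + (-24)] = -70.

-70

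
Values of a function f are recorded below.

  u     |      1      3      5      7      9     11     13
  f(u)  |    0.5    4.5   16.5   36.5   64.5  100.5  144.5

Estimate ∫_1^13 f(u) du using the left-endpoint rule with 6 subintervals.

446

Δu = 2.
Sum = 2·[0.5 + 4.5 + 16.5 + 36.5 + 64.5 + 100.5] = 446.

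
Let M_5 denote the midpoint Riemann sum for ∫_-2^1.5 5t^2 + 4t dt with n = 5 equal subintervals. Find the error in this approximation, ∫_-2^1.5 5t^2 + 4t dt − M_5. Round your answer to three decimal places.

Exact integral: ∫_-2^1.5 f(t) dt ≈ 15.45833.
M_5 = 14.74375.
Error ≈ 15.45833 − 14.74375 ≈ 0.715.

0.715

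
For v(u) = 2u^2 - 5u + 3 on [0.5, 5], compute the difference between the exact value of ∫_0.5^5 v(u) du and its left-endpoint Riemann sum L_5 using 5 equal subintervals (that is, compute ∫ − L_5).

10.935

Exact integral: ∫_0.5^5 v(u) du = 34.875.
L_5 = 23.94.
Error = 34.875 − 23.94 = 10.935.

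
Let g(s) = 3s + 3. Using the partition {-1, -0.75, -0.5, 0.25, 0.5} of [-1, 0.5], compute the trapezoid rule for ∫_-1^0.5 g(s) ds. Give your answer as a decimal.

3.375

Subinterval widths: 0.25, 0.25, 0.75, 0.25.
g(-1) = 0, g(-0.75) = 0.75, g(-0.5) = 1.5, g(0.25) = 3.75, g(0.5) = 4.5.
On each subinterval the trapezoid contributes (Δs_i/2)·[g(s_{i-1}) + g(s_i)].
Sum = 3.375.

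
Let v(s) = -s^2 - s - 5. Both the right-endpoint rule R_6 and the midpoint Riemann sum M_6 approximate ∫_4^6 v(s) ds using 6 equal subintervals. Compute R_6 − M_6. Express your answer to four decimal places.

R_6 ≈ -74.370370.
M_6 ≈ -70.648148.
R_6 − M_6 ≈ -3.7222.

-3.7222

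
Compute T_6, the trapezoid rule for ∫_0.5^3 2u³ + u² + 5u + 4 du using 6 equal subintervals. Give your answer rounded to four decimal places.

Δu = (3 − 0.5)/6 = 5/12.
f(0.5) = 7, f(11/12) = 9473/864, f(4/3) = 464/27, f(1.75) = 26.53125, f(13/6) = 2153/54, f(31/12) = 50173/864, f(3) = 82.
T_6 = (Δu/2)·[f(u_0) + 2f(u_1) + ... + 2f(u_{5}) + f(u_6)].
Sum ≈ 82.1340.

82.1340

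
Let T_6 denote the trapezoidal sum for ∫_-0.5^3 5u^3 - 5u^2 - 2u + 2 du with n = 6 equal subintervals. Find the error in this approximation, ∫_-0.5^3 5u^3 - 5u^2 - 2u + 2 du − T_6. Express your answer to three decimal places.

-2.729

Exact integral: ∫_-0.5^3 f(u) du ≈ 54.21354.
T_6 ≈ 56.94285.
Error ≈ 54.21354 − 56.94285 ≈ -2.729.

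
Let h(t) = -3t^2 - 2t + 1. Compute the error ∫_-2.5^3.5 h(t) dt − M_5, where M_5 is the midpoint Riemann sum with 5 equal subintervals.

Exact integral: ∫_-2.5^3.5 h(t) dt = -58.5.
M_5 = -56.34.
Error = -58.5 − (-56.34) = -2.16.

-2.16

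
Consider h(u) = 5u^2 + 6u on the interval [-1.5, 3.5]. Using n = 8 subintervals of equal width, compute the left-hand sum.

Δu = (3.5 − (-1.5))/8 = 0.625.
Left endpoints: -1.5, -0.875, -0.25, 0.375, 1, 1.625, 2.25, 2.875.
h(-1.5) = 2.25, h(-0.875) = -1.421875, h(-0.25) = -1.1875, h(0.375) = 2.953125, h(1) = 11, h(1.625) = 22.953125, h(2.25) = 38.8125, h(2.875) = 58.578125.
Sum = Δu · [h(-1.5) + h(-0.875) + h(-0.25) + ...].
Sum = 83.7109375.

83.7109375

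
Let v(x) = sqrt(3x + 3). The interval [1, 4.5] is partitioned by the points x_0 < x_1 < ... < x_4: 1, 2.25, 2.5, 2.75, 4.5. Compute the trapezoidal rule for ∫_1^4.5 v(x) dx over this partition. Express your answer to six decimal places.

Subinterval widths: 1.25, 0.25, 0.25, 1.75.
v(1) ≈ 2.449490, v(2.25) ≈ 3.122499, v(2.5) ≈ 3.240370, v(2.75) ≈ 3.354102, v(4.5) ≈ 4.062019.
On each subinterval the trapezoid contributes (Δx_i/2)·[v(x_{i-1}) + v(x_i)].
Sum ≈ 11.591267.

11.591267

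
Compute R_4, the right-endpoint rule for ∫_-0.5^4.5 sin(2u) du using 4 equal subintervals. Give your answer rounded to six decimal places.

1.084914

Δu = (4.5 − (-0.5))/4 = 1.25.
Right endpoints: 0.75, 2, 3.25, 4.5.
f(0.75) ≈ 0.997495, f(2) ≈ -0.756802, f(3.25) ≈ 0.215120, f(4.5) ≈ 0.412118.
Sum = Δu · [f(0.75) + f(2) + f(3.25) + f(4.5)].
Sum ≈ 1.084914.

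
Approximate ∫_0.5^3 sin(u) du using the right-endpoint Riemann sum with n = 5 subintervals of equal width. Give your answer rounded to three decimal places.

Δu = (3 − 0.5)/5 = 0.5.
Right endpoints: 1, 1.5, 2, 2.5, 3.
f(1) ≈ 0.841, f(1.5) ≈ 0.997, f(2) ≈ 0.909, f(2.5) ≈ 0.598, f(3) ≈ 0.141.
Sum = Δu · [f(1) + f(1.5) + f(2) + f(2.5) + f(3)].
Sum ≈ 1.744.

1.744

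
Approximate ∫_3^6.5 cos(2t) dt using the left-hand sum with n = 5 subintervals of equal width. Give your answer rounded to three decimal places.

Δt = (6.5 − 3)/5 = 0.7.
Left endpoints: 3, 3.7, 4.4, 5.1, 5.8.
f(3) ≈ 0.960, f(3.7) ≈ 0.439, f(4.4) ≈ -0.811, f(5.1) ≈ -0.714, f(5.8) ≈ 0.568.
Sum = Δt · [f(3) + f(3.7) + f(4.4) + f(5.1) + f(5.8)].
Sum ≈ 0.309.

0.309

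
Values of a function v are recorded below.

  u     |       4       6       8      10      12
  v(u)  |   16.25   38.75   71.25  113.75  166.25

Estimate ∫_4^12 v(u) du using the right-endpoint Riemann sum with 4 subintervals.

Δu = 2.
Sum = 2·[38.75 + 71.25 + 113.75 + 166.25] = 780.

780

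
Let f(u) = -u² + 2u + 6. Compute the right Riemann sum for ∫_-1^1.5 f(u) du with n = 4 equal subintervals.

Δu = (1.5 − (-1))/4 = 0.625.
Right endpoints: -0.375, 0.25, 0.875, 1.5.
f(-0.375) = 5.109375, f(0.25) = 6.4375, f(0.875) = 6.984375, f(1.5) = 6.75.
Sum = Δu · [f(-0.375) + f(0.25) + f(0.875) + f(1.5)].
Sum = 15.80078125.

15.80078125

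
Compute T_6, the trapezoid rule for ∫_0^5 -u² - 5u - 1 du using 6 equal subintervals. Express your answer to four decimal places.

Δu = (5 − 0)/6 = 5/6.
f(0) = -1, f(5/6) = -211/36, f(5/3) = -109/9, f(2.5) = -19.75, f(10/3) = -259/9, f(25/6) = -1411/36, f(5) = -51.
T_6 = (Δu/2)·[f(u_0) + 2f(u_1) + ... + 2f(u_{5}) + f(u_6)].
Sum ≈ -109.7454.

-109.7454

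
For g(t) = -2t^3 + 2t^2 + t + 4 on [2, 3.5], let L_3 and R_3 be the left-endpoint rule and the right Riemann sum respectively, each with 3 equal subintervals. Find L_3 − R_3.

25.875

L_3 = -21.625.
R_3 = -47.5.
L_3 − R_3 = 25.875.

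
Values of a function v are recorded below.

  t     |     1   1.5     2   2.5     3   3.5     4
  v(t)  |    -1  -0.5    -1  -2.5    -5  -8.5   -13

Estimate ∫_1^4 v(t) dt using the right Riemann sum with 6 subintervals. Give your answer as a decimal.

Δt = 0.5.
Sum = 0.5·[(-0.5) + (-1) + (-2.5) + (-5) + (-8.5) + (-13)] = -15.25.

-15.25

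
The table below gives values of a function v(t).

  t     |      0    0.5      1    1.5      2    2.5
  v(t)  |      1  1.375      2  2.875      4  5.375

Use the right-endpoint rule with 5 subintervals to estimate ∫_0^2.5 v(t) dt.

Δt = 0.5.
Sum = 0.5·[1.375 + 2 + 2.875 + 4 + 5.375] = 7.8125.

7.8125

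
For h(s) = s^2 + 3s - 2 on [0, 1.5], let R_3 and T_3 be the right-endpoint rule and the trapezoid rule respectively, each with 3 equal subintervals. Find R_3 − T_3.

R_3 = 3.25.
T_3 = 1.5625.
R_3 − T_3 = 1.6875.

1.6875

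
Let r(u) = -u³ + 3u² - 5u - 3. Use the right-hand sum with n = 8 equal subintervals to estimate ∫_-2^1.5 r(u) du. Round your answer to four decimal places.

Δu = (1.5 − (-2))/8 = 0.4375.
Right endpoints: -1.5625, -1.125, -0.6875, -0.25, 0.1875, 0.625, 1.0625, 1.5.
r(-1.5625) = 65337/4096, r(-1.125) = 4017/512, r(-0.6875) = 8931/4096, r(-0.25) = -1.546875, r(0.1875) = -15723/4096, r(0.625) = -2661/512, r(1.0625) = -25089/4096, r(1.5) = -7.125.
Sum = Δu · [r(-1.5625) + r(-1.125) + r(-0.6875) + ...].
Sum ≈ 0.9382.

0.9382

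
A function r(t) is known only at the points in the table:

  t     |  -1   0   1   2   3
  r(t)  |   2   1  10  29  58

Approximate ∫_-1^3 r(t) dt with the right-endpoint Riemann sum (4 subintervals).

98

Δt = 1.
Sum = 1·[1 + 10 + 29 + 58] = 98.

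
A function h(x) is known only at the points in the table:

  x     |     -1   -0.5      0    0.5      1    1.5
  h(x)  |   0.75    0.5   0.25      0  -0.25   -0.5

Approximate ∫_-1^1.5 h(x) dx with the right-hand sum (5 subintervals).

0

Δx = 0.5.
Sum = 0.5·[0.5 + 0.25 + 0 + (-0.25) + (-0.5)] = 0.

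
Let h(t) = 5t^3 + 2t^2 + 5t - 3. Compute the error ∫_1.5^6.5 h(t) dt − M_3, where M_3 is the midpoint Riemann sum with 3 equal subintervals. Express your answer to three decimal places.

71.759

Exact integral: ∫_1.5^6.5 h(t) dt ≈ 2490.83333.
M_3 ≈ 2419.07407.
Error ≈ 2490.83333 − 2419.07407 ≈ 71.759.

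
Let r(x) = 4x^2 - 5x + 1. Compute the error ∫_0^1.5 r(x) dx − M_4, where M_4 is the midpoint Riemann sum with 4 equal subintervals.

0.0703125

Exact integral: ∫_0^1.5 r(x) dx = 0.375.
M_4 = 0.3046875.
Error = 0.375 − 0.3046875 = 0.0703125.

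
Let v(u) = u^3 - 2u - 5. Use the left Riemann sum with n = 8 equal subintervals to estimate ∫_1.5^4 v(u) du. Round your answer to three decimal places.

28.129

Δu = (4 − 1.5)/8 = 0.3125.
Left endpoints: 1.5, 1.8125, 2.125, 2.4375, 2.75, 3.0625, 3.375, 3.6875.
v(1.5) = -4.625, v(1.8125) = -10939/4096, v(2.125) = 177/512, v(2.4375) = 18871/4096, v(2.75) = 10.296875, v(3.0625) = 72081/4096, v(3.375) = 13667/512, v(3.6875) = 154691/4096.
Sum = Δu · [v(1.5) + v(1.8125) + v(2.125) + ...].
Sum ≈ 28.129.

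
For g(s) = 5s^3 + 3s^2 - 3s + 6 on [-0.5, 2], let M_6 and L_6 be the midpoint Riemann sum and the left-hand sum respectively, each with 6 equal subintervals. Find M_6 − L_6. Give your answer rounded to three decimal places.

7.699

M_6 ≈ 36.90647.
L_6 ≈ 29.20790.
M_6 − L_6 ≈ 7.699.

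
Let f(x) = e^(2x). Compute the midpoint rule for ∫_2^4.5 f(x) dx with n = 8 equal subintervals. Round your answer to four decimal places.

3959.4828

Δx = (4.5 − 2)/8 = 0.3125.
Midpoints: 2.15625, 2.46875, 2.78125, 3.09375, 3.40625, 3.71875, 4.03125, 4.34375.
f(2.15625) ≈ 74.6268, f(2.46875) ≈ 139.4213, f(2.78125) ≈ 260.4732, f(3.09375) ≈ 486.6280, f(3.40625) ≈ 909.1408, f(3.71875) ≈ 1698.4987, f(4.03125) ≈ 3173.2133, f(4.34375) ≈ 5928.3428.
Sum = Δx · [f(2.15625) + f(2.46875) + f(2.78125) + ...].
Sum ≈ 3959.4828.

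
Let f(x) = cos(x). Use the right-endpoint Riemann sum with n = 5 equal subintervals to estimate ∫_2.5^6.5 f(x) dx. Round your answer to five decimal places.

0.34841

Δx = (6.5 − 2.5)/5 = 0.8.
Right endpoints: 3.3, 4.1, 4.9, 5.7, 6.5.
f(3.3) ≈ -0.98748, f(4.1) ≈ -0.57482, f(4.9) ≈ 0.18651, f(5.7) ≈ 0.83471, f(6.5) ≈ 0.97659.
Sum = Δx · [f(3.3) + f(4.1) + f(4.9) + f(5.7) + f(6.5)].
Sum ≈ 0.34841.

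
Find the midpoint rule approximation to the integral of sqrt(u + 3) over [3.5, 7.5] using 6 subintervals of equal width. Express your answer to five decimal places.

11.63549

Δu = (7.5 − 3.5)/6 = 2/3.
Midpoints: 23/6, 4.5, 31/6, 35/6, 6.5, 43/6.
f(23/6) ≈ 2.61406, f(4.5) ≈ 2.73861, f(31/6) ≈ 2.85774, f(35/6) ≈ 2.97209, f(6.5) ≈ 3.08221, f(43/6) ≈ 3.18852.
Sum = Δu · [f(23/6) + f(4.5) + f(31/6) + ...].
Sum ≈ 11.63549.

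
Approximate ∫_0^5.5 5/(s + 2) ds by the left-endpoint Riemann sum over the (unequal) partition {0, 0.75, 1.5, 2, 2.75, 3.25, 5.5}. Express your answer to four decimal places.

Subinterval widths: 0.75, 0.75, 0.5, 0.75, 0.5, 2.25.
Left endpoints: 0, 0.75, 1.5, 2, 2.75, 3.25.
f(0) = 2.5, f(0.75) = 20/11, f(1.5) = 10/7, f(2) = 1.25, f(2.75) = 20/19, f(3.25) = 20/21.
Sum = Σ Δs_i · f(s_i).
Sum ≈ 7.5596.

7.5596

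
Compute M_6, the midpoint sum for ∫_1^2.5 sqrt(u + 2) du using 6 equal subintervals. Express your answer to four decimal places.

2.9000

Δu = (2.5 − 1)/6 = 0.25.
Midpoints: 1.125, 1.375, 1.625, 1.875, 2.125, 2.375.
f(1.125) ≈ 1.7678, f(1.375) ≈ 1.8371, f(1.625) ≈ 1.9039, f(1.875) ≈ 1.9685, f(2.125) ≈ 2.0310, f(2.375) ≈ 2.0917.
Sum = Δu · [f(1.125) + f(1.375) + f(1.625) + ...].
Sum ≈ 2.9000.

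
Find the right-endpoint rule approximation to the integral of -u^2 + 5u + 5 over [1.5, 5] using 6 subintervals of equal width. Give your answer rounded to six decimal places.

32.103588

Δu = (5 − 1.5)/6 = 7/12.
Right endpoints: 25/12, 8/3, 3.25, 23/6, 53/12, 5.
f(25/12) = 1595/144, f(8/3) = 101/9, f(3.25) = 10.6875, f(23/6) = 341/36, f(53/12) = 1091/144, f(5) = 5.
Sum = Δu · [f(25/12) + f(8/3) + f(3.25) + ...].
Sum ≈ 32.103588.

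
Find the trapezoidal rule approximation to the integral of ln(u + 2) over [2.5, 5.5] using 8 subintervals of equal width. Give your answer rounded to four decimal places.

Δu = (5.5 − 2.5)/8 = 0.375.
f(2.5) ≈ 1.5041, f(2.875) ≈ 1.5841, f(3.25) ≈ 1.6582, f(3.625) ≈ 1.7272, f(4) ≈ 1.7918, f(4.375) ≈ 1.8524, f(4.75) ≈ 1.9095, f(5.125) ≈ 1.9636, f(5.5) ≈ 2.0149.
T_8 = (Δu/2)·[f(u_0) + 2f(u_1) + ... + 2f(u_{7}) + f(u_8)].
Sum ≈ 5.3424.

5.3424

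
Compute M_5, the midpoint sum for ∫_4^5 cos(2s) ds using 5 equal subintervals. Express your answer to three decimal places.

-0.772

Δs = (5 − 4)/5 = 0.2.
Midpoints: 4.1, 4.3, 4.5, 4.7, 4.9.
f(4.1) ≈ -0.339, f(4.3) ≈ -0.679, f(4.5) ≈ -0.911, f(4.7) ≈ -1.000, f(4.9) ≈ -0.930.
Sum = Δs · [f(4.1) + f(4.3) + f(4.5) + f(4.7) + f(4.9)].
Sum ≈ -0.772.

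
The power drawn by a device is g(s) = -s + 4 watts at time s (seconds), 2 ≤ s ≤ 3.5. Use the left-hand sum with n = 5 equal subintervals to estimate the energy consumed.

Δs = (3.5 − 2)/5 = 0.3.
Left endpoints: 2, 2.3, 2.6, 2.9, 3.2.
g(2) = 2, g(2.3) = 1.7, g(2.6) = 1.4, g(2.9) = 1.1, g(3.2) = 0.8.
Sum = Δs · [g(2) + g(2.3) + g(2.6) + g(2.9) + g(3.2)].
Sum = 2.1.

2.1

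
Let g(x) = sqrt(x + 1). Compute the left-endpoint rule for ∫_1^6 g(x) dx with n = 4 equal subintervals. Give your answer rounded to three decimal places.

Δx = (6 − 1)/4 = 1.25.
Left endpoints: 1, 2.25, 3.5, 4.75.
g(1) ≈ 1.414, g(2.25) ≈ 1.803, g(3.5) ≈ 2.121, g(4.75) ≈ 2.398.
Sum = Δx · [g(1) + g(2.25) + g(3.5) + g(4.75)].
Sum ≈ 9.670.

9.670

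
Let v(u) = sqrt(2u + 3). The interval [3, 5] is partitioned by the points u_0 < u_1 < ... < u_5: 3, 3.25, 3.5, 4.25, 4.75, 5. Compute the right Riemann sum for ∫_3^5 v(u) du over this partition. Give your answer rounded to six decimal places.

Subinterval widths: 0.25, 0.25, 0.75, 0.5, 0.25.
Right endpoints: 3.25, 3.5, 4.25, 4.75, 5.
v(3.25) ≈ 3.082207, v(3.5) ≈ 3.162278, v(4.25) ≈ 3.391165, v(4.75) ≈ 3.535534, v(5) ≈ 3.605551.
Sum = Σ Δu_i · v(u_i).
Sum ≈ 6.773650.

6.773650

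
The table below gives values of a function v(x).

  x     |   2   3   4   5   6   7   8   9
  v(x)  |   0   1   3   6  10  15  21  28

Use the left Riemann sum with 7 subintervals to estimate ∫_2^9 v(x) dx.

Δx = 1.
Sum = 1·[0 + 1 + 3 + 6 + 10 + 15 + 21] = 56.

56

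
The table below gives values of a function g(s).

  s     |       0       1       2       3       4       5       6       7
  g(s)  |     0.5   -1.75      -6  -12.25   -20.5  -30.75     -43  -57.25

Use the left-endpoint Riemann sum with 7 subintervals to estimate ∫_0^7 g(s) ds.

Δs = 1.
Sum = 1·[0.5 + (-1.75) + (-6) + (-12.25) + (-20.5) + (-30.75) + (-43)] = -113.75.

-113.75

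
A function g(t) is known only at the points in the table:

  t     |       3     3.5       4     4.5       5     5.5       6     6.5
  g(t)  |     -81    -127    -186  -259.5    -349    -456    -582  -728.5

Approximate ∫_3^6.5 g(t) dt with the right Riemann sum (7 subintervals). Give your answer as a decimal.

Δt = 0.5.
Sum = 0.5·[(-127) + (-186) + (-259.5) + (-349) + (-456) + (-582) + (-728.5)] = -1344.

-1344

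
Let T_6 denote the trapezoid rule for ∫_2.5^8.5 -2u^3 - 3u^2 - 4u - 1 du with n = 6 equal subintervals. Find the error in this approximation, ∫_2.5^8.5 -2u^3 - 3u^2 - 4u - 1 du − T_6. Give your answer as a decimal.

Exact integral: ∫_2.5^8.5 f(u) du = -3327.
T_6 = -3363.
Error = -3327 − (-3363) = 36.

36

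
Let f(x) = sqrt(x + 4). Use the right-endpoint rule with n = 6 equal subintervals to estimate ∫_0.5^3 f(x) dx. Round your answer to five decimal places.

Δx = (3 − 0.5)/6 = 5/12.
Right endpoints: 11/12, 4/3, 1.75, 13/6, 31/12, 3.
f(11/12) ≈ 2.21736, f(4/3) ≈ 2.30940, f(1.75) ≈ 2.39792, f(13/6) ≈ 2.48328, f(31/12) ≈ 2.56580, f(3) ≈ 2.64575.
Sum = Δx · [f(11/12) + f(4/3) + f(1.75) + ...].
Sum ≈ 6.09146.

6.09146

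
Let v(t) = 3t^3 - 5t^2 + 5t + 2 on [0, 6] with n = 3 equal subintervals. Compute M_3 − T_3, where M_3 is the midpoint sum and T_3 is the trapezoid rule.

-132

M_3 = 670.
T_3 = 802.
M_3 − T_3 = -132.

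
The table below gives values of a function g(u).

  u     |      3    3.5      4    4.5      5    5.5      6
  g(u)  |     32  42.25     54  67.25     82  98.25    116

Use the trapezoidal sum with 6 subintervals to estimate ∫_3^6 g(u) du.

Δu = 0.5.
T_6 = (0.5/2)·[32 + 2·42.25 + 2·54 + 2·67.25 + 2·82 + 2·98.25 + 116] = 208.875.

208.875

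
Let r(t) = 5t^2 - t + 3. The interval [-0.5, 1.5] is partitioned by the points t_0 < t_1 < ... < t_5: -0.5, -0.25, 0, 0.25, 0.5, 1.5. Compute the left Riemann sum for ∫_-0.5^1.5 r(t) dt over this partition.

7.34375

Subinterval widths: 0.25, 0.25, 0.25, 0.25, 1.
Left endpoints: -0.5, -0.25, 0, 0.25, 0.5.
r(-0.5) = 4.75, r(-0.25) = 3.5625, r(0) = 3, r(0.25) = 3.0625, r(0.5) = 3.75.
Sum = Σ Δt_i · r(t_i).
Sum = 7.34375.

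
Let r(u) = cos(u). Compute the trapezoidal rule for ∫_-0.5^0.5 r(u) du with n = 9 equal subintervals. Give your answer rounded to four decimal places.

0.9579

Δu = (0.5 − (-0.5))/9 = 1/9.
r(-0.5) ≈ 0.8776, r(-7/18) ≈ 0.9253, r(-5/18) ≈ 0.9617, r(-1/6) ≈ 0.9861, r(-1/18) ≈ 0.9985, r(1/18) ≈ 0.9985, r(1/6) ≈ 0.9861, r(5/18) ≈ 0.9617, r(7/18) ≈ 0.9253, r(0.5) ≈ 0.8776.
T_9 = (Δu/2)·[r(u_0) + 2r(u_1) + ... + 2r(u_{8}) + r(u_9)].
Sum ≈ 0.9579.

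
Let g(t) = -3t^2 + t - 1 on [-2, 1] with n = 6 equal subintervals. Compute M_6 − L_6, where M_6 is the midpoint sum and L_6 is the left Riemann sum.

M_6 = -13.3125.
L_6 = -16.875.
M_6 − L_6 = 3.5625.

3.5625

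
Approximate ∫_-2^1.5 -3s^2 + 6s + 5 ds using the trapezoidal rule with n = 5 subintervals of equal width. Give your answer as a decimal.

Δs = (1.5 − (-2))/5 = 0.7.
f(-2) = -19, f(-1.3) = -7.87, f(-0.6) = 0.32, f(0.1) = 5.57, f(0.8) = 7.88, f(1.5) = 7.25.
T_5 = (Δs/2)·[f(s_0) + 2f(s_1) + ... + 2f(s_{4}) + f(s_5)].
Sum = 0.0175.

0.0175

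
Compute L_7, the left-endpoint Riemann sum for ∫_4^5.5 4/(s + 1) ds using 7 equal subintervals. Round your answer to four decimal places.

Δs = (5.5 − 4)/7 = 3/14.
Left endpoints: 4, 59/14, 31/7, 65/14, 34/7, 71/14, 37/7.
f(4) = 0.8, f(59/14) = 56/73, f(31/7) = 14/19, f(65/14) = 56/79, f(34/7) = 28/41, f(71/14) = 56/85, f(37/7) = 7/11.
Sum = Δs · [f(4) + f(59/14) + f(31/7) + ...].
Sum ≈ 1.0695.

1.0695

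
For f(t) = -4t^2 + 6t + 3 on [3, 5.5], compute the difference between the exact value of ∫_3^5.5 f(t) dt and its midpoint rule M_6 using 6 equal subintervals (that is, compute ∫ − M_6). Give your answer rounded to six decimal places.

Exact integral: ∫_3^5.5 f(t) dt ≈ -114.58333333.
M_6 ≈ -114.43865741.
Error ≈ -114.58333333 − (-114.43865741) ≈ -0.144676.

-0.144676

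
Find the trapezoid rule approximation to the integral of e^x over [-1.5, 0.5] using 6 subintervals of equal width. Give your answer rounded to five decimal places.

Δx = (0.5 − (-1.5))/6 = 1/3.
f(-1.5) ≈ 0.22313, f(-7/6) ≈ 0.31140, f(-5/6) ≈ 0.43460, f(-0.5) ≈ 0.60653, f(-1/6) ≈ 0.84648, f(1/6) ≈ 1.18136, f(0.5) ≈ 1.64872.
T_6 = (Δx/2)·[f(x_0) + 2f(x_1) + ... + 2f(x_{5}) + f(x_6)].
Sum ≈ 1.43877.

1.43877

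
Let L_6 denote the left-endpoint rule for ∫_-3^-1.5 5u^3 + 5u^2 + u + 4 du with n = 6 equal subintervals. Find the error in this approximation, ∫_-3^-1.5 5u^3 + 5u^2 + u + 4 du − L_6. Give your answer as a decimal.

Exact integral: ∫_-3^-1.5 f(u) du = -52.921875.
L_6 = -64.10546875.
Error = -52.921875 − (-64.10546875) = 11.18359375.

11.18359375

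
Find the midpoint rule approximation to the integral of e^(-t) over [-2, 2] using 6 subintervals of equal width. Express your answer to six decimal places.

7.121114

Δt = (2 − (-2))/6 = 2/3.
Midpoints: -5/3, -1, -1/3, 1/3, 1, 5/3.
f(-5/3) ≈ 5.294490, f(-1) ≈ 2.718282, f(-1/3) ≈ 1.395612, f(1/3) ≈ 0.716531, f(1) ≈ 0.367879, f(5/3) ≈ 0.188876.
Sum = Δt · [f(-5/3) + f(-1) + f(-1/3) + ...].
Sum ≈ 7.121114.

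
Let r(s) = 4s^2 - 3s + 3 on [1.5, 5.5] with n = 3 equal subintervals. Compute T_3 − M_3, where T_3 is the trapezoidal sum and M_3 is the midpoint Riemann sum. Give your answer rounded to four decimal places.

7.1111

T_3 ≈ 192.074074.
M_3 ≈ 184.962963.
T_3 − M_3 ≈ 7.1111.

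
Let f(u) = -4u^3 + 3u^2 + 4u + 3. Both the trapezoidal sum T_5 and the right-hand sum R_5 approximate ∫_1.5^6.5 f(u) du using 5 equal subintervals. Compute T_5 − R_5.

472.5

T_5 = -1451.25.
R_5 = -1923.75.
T_5 − R_5 = 472.5.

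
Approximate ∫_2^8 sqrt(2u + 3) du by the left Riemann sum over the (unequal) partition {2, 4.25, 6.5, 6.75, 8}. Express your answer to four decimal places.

Subinterval widths: 2.25, 2.25, 0.25, 1.25.
Left endpoints: 2, 4.25, 6.5, 6.75.
f(2) ≈ 2.6458, f(4.25) ≈ 3.3912, f(6.5) ≈ 4.0000, f(6.75) ≈ 4.0620.
Sum = Σ Δu_i · f(u_i).
Sum ≈ 19.6606.

19.6606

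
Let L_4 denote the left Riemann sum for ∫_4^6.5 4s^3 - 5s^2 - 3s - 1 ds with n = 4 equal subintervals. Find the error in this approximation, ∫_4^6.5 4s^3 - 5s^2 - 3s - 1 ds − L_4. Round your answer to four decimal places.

Exact integral: ∫_4^6.5 f(s) ds ≈ 1136.145833.
L_4 = 925.6640625.
Error ≈ 1136.145833 − 925.6640625 ≈ 210.4818.

210.4818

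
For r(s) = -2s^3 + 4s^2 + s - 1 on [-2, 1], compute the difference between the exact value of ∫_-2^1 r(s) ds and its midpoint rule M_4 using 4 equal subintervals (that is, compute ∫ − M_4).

0.984375

Exact integral: ∫_-2^1 r(s) ds = 15.
M_4 = 14.015625.
Error = 15 − 14.015625 = 0.984375.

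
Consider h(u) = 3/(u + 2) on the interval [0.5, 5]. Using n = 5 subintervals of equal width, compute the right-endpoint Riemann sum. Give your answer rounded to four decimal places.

Δu = (5 − 0.5)/5 = 0.9.
Right endpoints: 1.4, 2.3, 3.2, 4.1, 5.
h(1.4) = 15/17, h(2.3) = 30/43, h(3.2) = 15/26, h(4.1) = 30/61, h(5) = 3/7.
Sum = Δu · [h(1.4) + h(2.3) + h(3.2) + h(4.1) + h(5)].
Sum ≈ 2.7696.

2.7696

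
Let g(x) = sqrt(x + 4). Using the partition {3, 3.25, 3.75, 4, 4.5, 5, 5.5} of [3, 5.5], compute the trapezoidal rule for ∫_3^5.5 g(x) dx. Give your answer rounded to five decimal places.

7.17334

Subinterval widths: 0.25, 0.5, 0.25, 0.5, 0.5, 0.5.
g(3) ≈ 2.64575, g(3.25) ≈ 2.69258, g(3.75) ≈ 2.78388, g(4) ≈ 2.82843, g(4.5) ≈ 2.91548, g(5) ≈ 3.00000, g(5.5) ≈ 3.08221.
On each subinterval the trapezoid contributes (Δx_i/2)·[g(x_{i-1}) + g(x_i)].
Sum ≈ 7.17334.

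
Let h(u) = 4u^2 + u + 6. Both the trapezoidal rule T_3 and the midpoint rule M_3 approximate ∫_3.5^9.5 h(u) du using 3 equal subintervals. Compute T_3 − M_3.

T_3 = 1177.
M_3 = 1153.
T_3 − M_3 = 24.

24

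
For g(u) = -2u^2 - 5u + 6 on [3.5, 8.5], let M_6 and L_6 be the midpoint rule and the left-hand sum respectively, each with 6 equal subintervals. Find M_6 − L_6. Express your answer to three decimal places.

M_6 ≈ -500.25463.
L_6 ≈ -441.57407.
M_6 − L_6 ≈ -58.681.

-58.681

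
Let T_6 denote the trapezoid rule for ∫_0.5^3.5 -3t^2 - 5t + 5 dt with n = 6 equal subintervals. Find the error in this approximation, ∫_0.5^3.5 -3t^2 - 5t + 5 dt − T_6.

Exact integral: ∫_0.5^3.5 f(t) dt = -57.75.
T_6 = -58.125.
Error = -57.75 − (-58.125) = 0.375.

0.375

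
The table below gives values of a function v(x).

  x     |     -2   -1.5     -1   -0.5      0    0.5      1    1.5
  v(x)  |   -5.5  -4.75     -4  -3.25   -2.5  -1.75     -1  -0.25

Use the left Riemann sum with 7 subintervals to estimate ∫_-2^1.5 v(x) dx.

-11.375

Δx = 0.5.
Sum = 0.5·[(-5.5) + (-4.75) + (-4) + (-3.25) + (-2.5) + (-1.75) + (-1)] = -11.375.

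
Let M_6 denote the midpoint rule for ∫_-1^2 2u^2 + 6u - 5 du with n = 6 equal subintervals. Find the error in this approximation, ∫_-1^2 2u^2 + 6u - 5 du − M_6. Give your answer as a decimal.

Exact integral: ∫_-1^2 f(u) du = 0.
M_6 = -0.125.
Error = 0 − (-0.125) = 0.125.

0.125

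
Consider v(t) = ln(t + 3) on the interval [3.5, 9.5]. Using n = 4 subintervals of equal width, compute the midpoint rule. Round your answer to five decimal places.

Δt = (9.5 − 3.5)/4 = 1.5.
Midpoints: 4.25, 5.75, 7.25, 8.75.
v(4.25) ≈ 1.98100, v(5.75) ≈ 2.16905, v(7.25) ≈ 2.32728, v(8.75) ≈ 2.46385.
Sum = Δt · [v(4.25) + v(5.75) + v(7.25) + v(8.75)].
Sum ≈ 13.41178.

13.41178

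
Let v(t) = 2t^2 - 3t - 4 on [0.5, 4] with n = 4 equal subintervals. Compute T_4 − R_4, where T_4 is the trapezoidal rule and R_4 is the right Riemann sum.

T_4 = 5.8515625.
R_4 = 15.0390625.
T_4 − R_4 = -9.1875.

-9.1875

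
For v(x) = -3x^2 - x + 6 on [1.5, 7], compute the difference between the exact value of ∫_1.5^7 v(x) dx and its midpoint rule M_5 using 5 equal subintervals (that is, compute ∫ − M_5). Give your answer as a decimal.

Exact integral: ∫_1.5^7 v(x) dx = -330.
M_5 = -328.33625.
Error = -330 − (-328.33625) = -1.66375.

-1.66375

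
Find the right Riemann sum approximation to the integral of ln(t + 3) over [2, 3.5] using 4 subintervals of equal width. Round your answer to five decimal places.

2.66818

Δt = (3.5 − 2)/4 = 0.375.
Right endpoints: 2.375, 2.75, 3.125, 3.5.
f(2.375) ≈ 1.68176, f(2.75) ≈ 1.74920, f(3.125) ≈ 1.81238, f(3.5) ≈ 1.87180.
Sum = Δt · [f(2.375) + f(2.75) + f(3.125) + f(3.5)].
Sum ≈ 2.66818.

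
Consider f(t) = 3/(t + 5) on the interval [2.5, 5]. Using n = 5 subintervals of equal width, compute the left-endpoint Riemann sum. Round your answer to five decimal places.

0.88853

Δt = (5 − 2.5)/5 = 0.5.
Left endpoints: 2.5, 3, 3.5, 4, 4.5.
f(2.5) = 0.4, f(3) = 0.375, f(3.5) = 6/17, f(4) = 1/3, f(4.5) = 6/19.
Sum = Δt · [f(2.5) + f(3) + f(3.5) + f(4) + f(4.5)].
Sum ≈ 0.88853.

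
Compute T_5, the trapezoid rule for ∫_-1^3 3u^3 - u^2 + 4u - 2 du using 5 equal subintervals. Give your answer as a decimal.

62.08

Δu = (3 − (-1))/5 = 0.8.
f(-1) = -10, f(-0.2) = -2.864, f(0.6) = 0.688, f(1.4) = 9.872, f(2.2) = 33.904, f(3) = 82.
T_5 = (Δu/2)·[f(u_0) + 2f(u_1) + ... + 2f(u_{4}) + f(u_5)].
Sum = 62.08.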